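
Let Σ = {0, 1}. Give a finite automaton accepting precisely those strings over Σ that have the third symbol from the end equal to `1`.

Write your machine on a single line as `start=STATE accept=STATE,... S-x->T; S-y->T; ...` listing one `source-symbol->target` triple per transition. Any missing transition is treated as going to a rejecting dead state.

Because acceptance depends on a position counted from the end, the machine has to buffer the most recent 3 symbols. Make each state the string of the last up-to-3 symbols read; on input `x` shift the window left and append `x`. Accept when the buffered window has length 3 and begins with `1`.
          0    1  
>  S0     S1   S2 
   S1     S3   S4 
   S2     S5   S6 
   S3     S7   S8 
   S4     S9  S10 
   S5    S11  S12 
   S6    S13  S14 
   S7     S7   S8 
   S8     S9  S10 
   S9    S11  S12 
   S10   S13  S14 
 * S11    S7   S8 
 * S12    S9  S10 
 * S13   S11  S12 
 * S14   S13  S14 
(> = start, * = accepting)

start=S0; accept=S11,S12,S13,S14; S0-0->S1; S0-1->S2; S1-0->S3; S1-1->S4; S2-0->S5; S2-1->S6; S3-0->S7; S3-1->S8; S4-0->S9; S4-1->S10; S5-0->S11; S5-1->S12; S6-0->S13; S6-1->S14; S7-0->S7; S7-1->S8; S8-0->S9; S8-1->S10; S9-0->S11; S9-1->S12; S10-0->S13; S10-1->S14; S11-0->S7; S11-1->S8; S12-0->S9; S12-1->S10; S13-0->S11; S13-1->S12; S14-0->S13; S14-1->S14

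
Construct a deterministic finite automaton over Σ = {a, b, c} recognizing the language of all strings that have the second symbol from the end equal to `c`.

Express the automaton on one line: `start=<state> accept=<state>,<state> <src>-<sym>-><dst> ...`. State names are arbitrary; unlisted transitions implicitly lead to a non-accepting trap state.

Because acceptance depends on a position counted from the end, the machine has to buffer the most recent 2 symbols. Make each state the string of the last up-to-2 symbols read; on input `x` shift the window left and append `x`. Accept when the buffered window has length 2 and begins with `c`.
A 13-state machine:
          a    b    c  
>  q0     q1   q2   q3 
   q1     q4   q5   q6 
   q2     q7   q8   q9 
   q3    q10  q11  q12 
   q4     q4   q5   q6 
   q5     q7   q8   q9 
   q6    q10  q11  q12 
   q7     q4   q5   q6 
   q8     q7   q8   q9 
   q9    q10  q11  q12 
 * q10    q4   q5   q6 
 * q11    q7   q8   q9 
 * q12   q10  q11  q12 
(> = start, * = accepting)

start=q0 accept=q10,q11,q12 q0-a->q1 q0-b->q2 q0-c->q3 q1-a->q4 q1-b->q5 q1-c->q6 q2-a->q7 q2-b->q8 q2-c->q9 q3-a->q10 q3-b->q11 q3-c->q12 q4-a->q4 q4-b->q5 q4-c->q6 q5-a->q7 q5-b->q8 q5-c->q9 q6-a->q10 q6-b->q11 q6-c->q12 q7-a->q4 q7-b->q5 q7-c->q6 q8-a->q7 q8-b->q8 q8-c->q9 q9-a->q10 q9-b->q11 q9-c->q12 q10-a->q4 q10-b->q5 q10-c->q6 q11-a->q7 q11-b->q8 q11-c->q9 q12-a->q10 q12-b->q11 q12-c->q12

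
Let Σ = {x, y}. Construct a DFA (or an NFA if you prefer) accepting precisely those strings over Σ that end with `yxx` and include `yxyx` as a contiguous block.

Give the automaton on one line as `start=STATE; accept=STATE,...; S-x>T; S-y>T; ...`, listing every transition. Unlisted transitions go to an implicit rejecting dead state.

Run two small machines in parallel and take their product. The first has 4 states tracking how much of the suffix `yxx` has currently been matched; the second has 5 states tracking whether and how much of `yxyx` has been seen. A product state is a pair (one from each), accepting exactly when both do.
With 9 states:
       x  y 
>  A   A  B 
   B   C  B 
   C   D  E 
   D   A  B 
   E   F  B 
   F   G  H 
 * G   I  H 
   H   F  H 
   I   I  H 
(> = start, * = accepting)

start=A; accept=G; A-x>A; A-y>B; B-x>C; B-y>B; C-x>D; C-y>E; D-x>A; D-y>B; E-x>F; E-y>B; F-x>G; F-y>H; G-x>I; G-y>H; H-x>F; H-y>H; I-x>I; I-y>H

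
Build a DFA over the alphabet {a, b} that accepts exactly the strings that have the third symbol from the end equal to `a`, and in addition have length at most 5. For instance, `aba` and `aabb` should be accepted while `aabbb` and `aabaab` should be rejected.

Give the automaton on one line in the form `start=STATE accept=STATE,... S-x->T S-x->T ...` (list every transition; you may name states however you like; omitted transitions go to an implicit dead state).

Build one automaton per condition and run them in lockstep. One (15 states) tracks the last 3 symbols read; the other (7 states) tracks the input length, saturating at 6. Each combined state is a pair, one component from each; accept when both components accept. Minimizing collapses redundant product states.
With 15 states:
          a    b  
>  S0     S1   S2 
   S1     S3   S4 
   S2     S5   S6 
   S3     S7   S8 
   S4     S9  S10 
   S5    S11  S12 
   S6    S13  S14 
 * S7     S8   S8 
 * S8    S10  S10 
 * S9    S12  S12 
 * S10   S14  S14 
   S11    S8   S8 
   S12   S10  S10 
   S13   S12  S12 
   S14   S14  S14 
(> = start, * = accepting)

start=S0 accept=S7,S8,S9,S10 S0-a->S1 S0-b->S2 S1-a->S3 S1-b->S4 S2-a->S5 S2-b->S6 S3-a->S7 S3-b->S8 S4-a->S9 S4-b->S10 S5-a->S11 S5-b->S12 S6-a->S13 S6-b->S14 S7-a->S8 S7-b->S8 S8-a->S10 S8-b->S10 S9-a->S12 S9-b->S12 S10-a->S14 S10-b->S14 S11-a->S8 S11-b->S8 S12-a->S10 S12-b->S10 S13-a->S12 S13-b->S12 S14-a->S14 S14-b->S14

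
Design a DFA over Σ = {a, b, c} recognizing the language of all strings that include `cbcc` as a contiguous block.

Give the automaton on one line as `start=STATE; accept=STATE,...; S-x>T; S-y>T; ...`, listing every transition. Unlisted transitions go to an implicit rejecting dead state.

States q0..q3 record the length of the longest prefix of `cbcc` that matches the current input suffix. Reaching q4 means `cbcc` has been seen, and we stay there forever. Accept from q4.
        a   b   c  
>  q0   q0  q0  q1 
   q1   q0  q2  q1 
   q2   q0  q0  q3 
   q3   q0  q2  q4 
 * q4   q4  q4  q4 
(> = start, * = accepting)

start=q0; accept=q4; q0-a>q0; q0-b>q0; q0-c>q1; q1-a>q0; q1-b>q2; q1-c>q1; q2-a>q0; q2-b>q0; q2-c>q3; q3-a>q0; q3-b>q2; q3-c>q4; q4-a>q4; q4-b>q4; q4-c>q4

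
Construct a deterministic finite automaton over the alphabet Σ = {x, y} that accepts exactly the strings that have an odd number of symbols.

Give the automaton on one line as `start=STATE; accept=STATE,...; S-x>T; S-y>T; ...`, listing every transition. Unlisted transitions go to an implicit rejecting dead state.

Count input length modulo 2: every symbol advances one step around the cycle q0 → q1 → q0. Accept at q1.
        x   y  
>  q0   q1  q1 
 * q1   q0  q0 
(> = start, * = accepting)

start=q0; accept=q1; q0-x>q1; q0-y>q1; q1-x>q0; q1-y>q0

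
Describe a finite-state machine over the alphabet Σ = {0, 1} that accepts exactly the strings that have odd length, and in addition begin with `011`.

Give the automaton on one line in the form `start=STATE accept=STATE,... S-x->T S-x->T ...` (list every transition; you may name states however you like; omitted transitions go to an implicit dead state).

Build one automaton per condition and run them in lockstep. One (2 states) tracks the input length modulo 2; the other (5 states) tracks whether the input so far still matches the prefix `011`. Each combined state is a pair, one component from each; accept when both components accept.
       0  1 
>  A   B  C 
   B   D  E 
   C   D  D 
   D   C  C 
   E   C  F 
 * F   G  G 
   G   F  F 
(> = start, * = accepting)

start=A accept=F A-0->B A-1->C B-0->D B-1->E C-0->D C-1->D D-0->C D-1->C E-0->C E-1->F F-0->G F-1->G G-0->F G-1->F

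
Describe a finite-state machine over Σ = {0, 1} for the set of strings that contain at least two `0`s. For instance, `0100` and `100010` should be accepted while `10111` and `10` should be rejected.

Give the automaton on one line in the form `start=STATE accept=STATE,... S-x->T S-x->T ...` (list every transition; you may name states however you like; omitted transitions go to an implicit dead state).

Count `0`s, saturating at 3: states A through C mean 0 through 2 `0`s seen; D means more than 2. Each `0` increments (capped at D); other symbols loop. Accept from {C, D}.
With 4 states:
       0  1 
>  A   B  A 
   B   C  B 
 * C   D  C 
 * D   D  D 
(> = start, * = accepting)

start=A accept=C,D A-0->B A-1->A B-0->C B-1->B C-0->D C-1->C D-0->D D-1->D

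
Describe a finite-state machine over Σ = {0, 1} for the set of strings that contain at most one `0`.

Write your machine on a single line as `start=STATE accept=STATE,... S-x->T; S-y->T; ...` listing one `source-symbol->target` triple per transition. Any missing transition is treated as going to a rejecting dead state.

Count `0`s, saturating at 2: state q0 means no `0` yet, q1 means one `0` seen, q2 means more than one. Each `0` increments (capped at q2); other symbols loop. Accept from {q0, q1}.
A 3-state machine:
        0   1  
>* q0   q1  q0 
 * q1   q2  q1 
   q2   q2  q2 
(> = start, * = accepting)

start=q0; accept=q0,q1; q0-0->q1; q0-1->q0; q1-0->q2; q1-1->q1; q2-0->q2; q2-1->q2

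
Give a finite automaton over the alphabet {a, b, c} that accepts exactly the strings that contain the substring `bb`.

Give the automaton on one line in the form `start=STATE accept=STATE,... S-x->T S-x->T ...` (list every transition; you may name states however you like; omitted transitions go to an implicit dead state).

States s0..s1 record the length of the longest prefix of `bb` that matches the current input suffix. Reaching s2 means `bb` has been seen, and we stay there forever. Accept from s2.
With 3 states:
        a   b   c  
>  s0   s0  s1  s0 
   s1   s0  s2  s0 
 * s2   s2  s2  s2 
(> = start, * = accepting)

start=s0 accept=s2 s0-a->s0 s0-b->s1 s0-c->s0 s1-a->s0 s1-b->s2 s1-c->s0 s2-a->s2 s2-b->s2 s2-c->s2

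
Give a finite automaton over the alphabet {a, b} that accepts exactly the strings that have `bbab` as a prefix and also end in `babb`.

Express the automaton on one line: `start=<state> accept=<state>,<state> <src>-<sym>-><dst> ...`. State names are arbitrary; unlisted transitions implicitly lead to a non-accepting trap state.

Run two small machines in parallel and take their product. The first has 6 states tracking whether the input so far still matches the prefix `bbab`; the second has 5 states tracking how much of the suffix `babb` has currently been matched. A product state is a pair (one from each), accepting exactly when both do. Minimizing collapses redundant product states.
10 states suffice.
        a   b  
>  q0   q1  q2 
   q1   q1  q1 
   q2   q1  q3 
   q3   q4  q1 
   q4   q1  q5 
   q5   q6  q7 
   q6   q8  q5 
 * q7   q6  q9 
   q8   q8  q9 
   q9   q6  q9 
(> = start, * = accepting)

start=q0 accept=q7 q0-a->q1 q0-b->q2 q1-a->q1 q1-b->q1 q2-a->q1 q2-b->q3 q3-a->q4 q3-b->q1 q4-a->q1 q4-b->q5 q5-a->q6 q5-b->q7 q6-a->q8 q6-b->q5 q7-a->q6 q7-b->q9 q8-a->q8 q8-b->q9 q9-a->q6 q9-b->q9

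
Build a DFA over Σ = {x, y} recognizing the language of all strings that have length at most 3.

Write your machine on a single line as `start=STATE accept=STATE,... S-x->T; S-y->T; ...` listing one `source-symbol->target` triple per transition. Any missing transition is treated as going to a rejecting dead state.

Count input length up to 4: every symbol moves from s0 toward s4, which means 'more than 3' and absorbs. Accept from {s0, s1, s2, s3}.
A 5-state machine:
        x   y  
>* s0   s1  s1 
 * s1   s2  s2 
 * s2   s3  s3 
 * s3   s4  s4 
   s4   s4  s4 
(> = start, * = accepting)

start=s0; accept=s0,s1,s2,s3; s0-x->s1; s0-y->s1; s1-x->s2; s1-y->s2; s2-x->s3; s2-y->s3; s3-x->s4; s3-y->s4; s4-x->s4; s4-y->s4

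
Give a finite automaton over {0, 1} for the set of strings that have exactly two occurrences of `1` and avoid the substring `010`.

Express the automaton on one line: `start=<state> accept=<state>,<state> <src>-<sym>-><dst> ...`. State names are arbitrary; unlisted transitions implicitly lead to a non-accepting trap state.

start=q0 accept=q5,q7 q0-0->q1 q0-1->q2 q1-0->q1 q1-1->q3 q2-0->q4 q2-1->q5 q3-0->q6 q3-1->q5 q4-0->q4 q4-1->q7 q5-0->q5 q5-1->q6 q6-0->q6 q6-1->q6 q7-0->q6 q7-1->q6

Run two small machines in parallel and take their product. One (4 states) tracks the count of `1`s, saturating at 3; the other (4 states) tracks partial matches of the forbidden pattern `010`. Each combined state is a pair, one component from each; accept when both components accept. Equivalent product states are then merged.
An 8-state machine:
        0   1  
>  q0   q1  q2 
   q1   q1  q3 
   q2   q4  q5 
   q3   q6  q5 
   q4   q4  q7 
 * q5   q5  q6 
   q6   q6  q6 
 * q7   q6  q6 
(> = start, * = accepting)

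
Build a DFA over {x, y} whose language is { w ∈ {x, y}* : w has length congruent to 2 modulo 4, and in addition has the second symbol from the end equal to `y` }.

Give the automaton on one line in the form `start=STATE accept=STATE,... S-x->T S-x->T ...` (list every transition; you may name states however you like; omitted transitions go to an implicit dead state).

start=s0 accept=s4 s0-x->s1 s0-y->s2 s1-x->s3 s1-y->s3 s2-x->s4 s2-y->s4 s3-x->s5 s3-y->s5 s4-x->s5 s4-y->s5 s5-x->s0 s5-y->s0

Handle the two conditions separately and then intersect. One (4 states) tracks the input length modulo 4; the other (7 states) tracks the last 2 symbols read. Each combined state is a pair, one component from each; accept when both components accept. After merging equivalent states the machine shrinks.
        x   y  
>  s0   s1  s2 
   s1   s3  s3 
   s2   s4  s4 
   s3   s5  s5 
 * s4   s5  s5 
   s5   s0  s0 
(> = start, * = accepting)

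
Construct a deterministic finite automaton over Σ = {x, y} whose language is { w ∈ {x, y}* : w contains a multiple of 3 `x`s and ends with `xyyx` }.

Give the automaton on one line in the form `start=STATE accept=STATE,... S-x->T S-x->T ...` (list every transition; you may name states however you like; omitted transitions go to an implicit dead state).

start=s0 accept=s5 s0-x->s1 s0-y->s0 s1-x->s2 s1-y->s1 s2-x->s0 s2-y->s3 s3-x->s0 s3-y->s4 s4-x->s5 s4-y->s6 s5-x->s1 s5-y->s0 s6-x->s0 s6-y->s6

Run two small machines in parallel and take their product. One (3 states) tracks the count of `x`s modulo 3; the other (5 states) tracks how much of the suffix `xyyx` has currently been matched. Each combined state is a pair, one component from each; accept when both components accept. Minimizing collapses redundant product states.
7 states suffice.
        x   y  
>  s0   s1  s0 
   s1   s2  s1 
   s2   s0  s3 
   s3   s0  s4 
   s4   s5  s6 
 * s5   s1  s0 
   s6   s0  s6 
(> = start, * = accepting)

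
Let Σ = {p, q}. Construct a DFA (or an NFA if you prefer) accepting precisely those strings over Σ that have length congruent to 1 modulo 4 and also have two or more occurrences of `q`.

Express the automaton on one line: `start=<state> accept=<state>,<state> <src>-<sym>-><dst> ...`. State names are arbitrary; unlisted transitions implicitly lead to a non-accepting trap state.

Handle the two conditions separately and then intersect. The first has 4 states tracking the input length modulo 4; the second has 4 states tracking the count of `q`s, saturating at 3. A product state is a pair (one from each), accepting exactly when both do.
With 16 states:
       p  q 
>  A   B  C 
   B   D  E 
   C   E  F 
   D   G  H 
   E   H  I 
   F   I  J 
   G   A  K 
   H   K  L 
   I   L  M 
   J   M  M 
   K   C  N 
   L   N  O 
   M   O  O 
 * N   F  P 
 * O   P  P 
   P   J  J 
(> = start, * = accepting)

start=A accept=N,O A-p->B A-q->C B-p->D B-q->E C-p->E C-q->F D-p->G D-q->H E-p->H E-q->I F-p->I F-q->J G-p->A G-q->K H-p->K H-q->L I-p->L I-q->M J-p->M J-q->M K-p->C K-q->N L-p->N L-q->O M-p->O M-q->O N-p->F N-q->P O-p->P O-q->P P-p->J P-q->J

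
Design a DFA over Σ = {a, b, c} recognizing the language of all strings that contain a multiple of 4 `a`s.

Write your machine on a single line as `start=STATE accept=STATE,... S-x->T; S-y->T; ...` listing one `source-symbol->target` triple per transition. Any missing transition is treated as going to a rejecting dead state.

start=q0; accept=q0; q0-a->q1; q0-b->q0; q0-c->q0; q1-a->q2; q1-b->q1; q1-c->q1; q2-a->q3; q2-b->q2; q2-c->q2; q3-a->q0; q3-b->q3; q3-c->q3

The only thing that matters is how many `a`s have appeared, reduced mod 4. Use one state per residue: q0 for 0, …, q3 for 3. Reading `a` moves to the next residue; anything else stays put. q0 is accepting.
4 states suffice.
        a   b   c  
>* q0   q1  q0  q0 
   q1   q2  q1  q1 
   q2   q3  q2  q2 
   q3   q0  q3  q3 
(> = start, * = accepting)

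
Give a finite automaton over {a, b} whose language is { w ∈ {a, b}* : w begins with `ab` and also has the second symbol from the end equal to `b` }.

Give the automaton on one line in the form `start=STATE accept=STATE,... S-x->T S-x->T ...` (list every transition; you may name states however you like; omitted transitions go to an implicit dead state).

Run two small machines in parallel and take their product. One (4 states) tracks whether the input so far still matches the prefix `ab`; the other (7 states) tracks the last 2 symbols read. Each combined state is a pair, one component from each; accept when both components accept. Equivalent product states are then merged.
        a   b  
>  q0   q1  q2 
   q1   q2  q3 
   q2   q2  q2 
   q3   q4  q5 
 * q4   q6  q3 
 * q5   q4  q5 
   q6   q6  q3 
(> = start, * = accepting)

start=q0 accept=q4,q5 q0-a->q1 q0-b->q2 q1-a->q2 q1-b->q3 q2-a->q2 q2-b->q2 q3-a->q4 q3-b->q5 q4-a->q6 q4-b->q3 q5-a->q4 q5-b->q5 q6-a->q6 q6-b->q3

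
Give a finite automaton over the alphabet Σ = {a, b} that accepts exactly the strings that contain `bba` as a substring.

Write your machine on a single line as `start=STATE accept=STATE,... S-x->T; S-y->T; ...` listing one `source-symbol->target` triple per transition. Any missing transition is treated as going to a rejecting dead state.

States q0..q2 record the length of the longest prefix of `bba` that matches the current input suffix. Reaching q3 means `bba` has been seen, and we stay there forever. Accept from q3.
4 states suffice.
        a   b  
>  q0   q0  q1 
   q1   q0  q2 
   q2   q3  q2 
 * q3   q3  q3 
(> = start, * = accepting)

start=q0; accept=q3; q0-a->q0; q0-b->q1; q1-a->q0; q1-b->q2; q2-a->q3; q2-b->q2; q3-a->q3; q3-b->q3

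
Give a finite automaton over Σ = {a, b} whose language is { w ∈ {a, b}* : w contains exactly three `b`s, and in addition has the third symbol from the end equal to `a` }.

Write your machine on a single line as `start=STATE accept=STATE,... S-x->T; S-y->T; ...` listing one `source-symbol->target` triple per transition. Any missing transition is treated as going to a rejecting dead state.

start=s0; accept=s7,s12,s13,s15; s0-a->s0; s0-b->s1; s1-a->s2; s1-b->s3; s2-a->s2; s2-b->s4; s3-a->s5; s3-b->s6; s4-a->s5; s4-b->s7; s5-a->s8; s5-b->s9; s6-a->s10; s6-b->s11; s7-a->s10; s7-b->s11; s8-a->s8; s8-b->s12; s9-a->s13; s9-b->s11; s10-a->s14; s10-b->s11; s11-a->s11; s11-b->s11; s12-a->s13; s12-b->s11; s13-a->s14; s13-b->s11; s14-a->s15; s14-b->s11; s15-a->s15; s15-b->s11

Build one automaton per condition and run them in lockstep. The first has 5 states tracking the count of `b`s, saturating at 4; the second has 15 states tracking the last 3 symbols read. A product state is a pair (one from each), accepting exactly when both do. After merging equivalent states the machine shrinks.
A 16-state machine:
          a    b  
>  s0     s0   s1 
   s1     s2   s3 
   s2     s2   s4 
   s3     s5   s6 
   s4     s5   s7 
   s5     s8   s9 
   s6    s10  s11 
 * s7    s10  s11 
   s8     s8  s12 
   s9    s13  s11 
   s10   s14  s11 
   s11   s11  s11 
 * s12   s13  s11 
 * s13   s14  s11 
   s14   s15  s11 
 * s15   s15  s11 
(> = start, * = accepting)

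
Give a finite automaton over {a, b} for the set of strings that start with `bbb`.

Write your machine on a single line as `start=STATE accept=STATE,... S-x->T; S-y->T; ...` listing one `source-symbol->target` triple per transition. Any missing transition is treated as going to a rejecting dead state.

start=S0; accept=S3; S0-a->S4; S0-b->S1; S1-a->S4; S1-b->S2; S2-a->S4; S2-b->S3; S3-a->S3; S3-b->S3; S4-a->S4; S4-b->S4

Check the first 3 symbols one by one: S0 through S2 record how many have matched `bbb` so far; any wrong symbol goes to the dead state S4. After all 3 match we enter the accepting sink S3.
        a   b  
>  S0   S4  S1 
   S1   S4  S2 
   S2   S4  S3 
 * S3   S3  S3 
   S4   S4  S4 
(> = start, * = accepting)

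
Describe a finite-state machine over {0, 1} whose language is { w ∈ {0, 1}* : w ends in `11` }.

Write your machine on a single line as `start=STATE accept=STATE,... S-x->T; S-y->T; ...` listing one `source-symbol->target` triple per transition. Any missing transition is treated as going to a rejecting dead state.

start=s0; accept=s2; s0-0->s0; s0-1->s1; s1-0->s0; s1-1->s2; s2-0->s0; s2-1->s2

Remember how much of `11` the current input suffix matches. State s0 means no match yet; s1 means the last symbol is `1`; s2 means the last 2 symbols are `11`. Only s2 accepts. On a mismatch, fall back to the longest proper suffix that is still a prefix of `11`.
3 states suffice.
        0   1  
>  s0   s0  s1 
   s1   s0  s2 
 * s2   s0  s2 
(> = start, * = accepting)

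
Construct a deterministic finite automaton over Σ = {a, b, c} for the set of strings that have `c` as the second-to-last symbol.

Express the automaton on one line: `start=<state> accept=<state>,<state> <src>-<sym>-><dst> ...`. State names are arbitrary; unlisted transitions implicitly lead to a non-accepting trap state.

Because acceptance depends on a position counted from the end, the machine has to buffer the most recent 2 symbols. Make each state the string of the last up-to-2 symbols read; on input `x` shift the window left and append `x`. Accept when the buffered window has length 2 and begins with `c`.
A 13-state machine:
          a    b    c  
>  s0     s1   s2   s3 
   s1     s4   s5   s6 
   s2     s7   s8   s9 
   s3    s10  s11  s12 
   s4     s4   s5   s6 
   s5     s7   s8   s9 
   s6    s10  s11  s12 
   s7     s4   s5   s6 
   s8     s7   s8   s9 
   s9    s10  s11  s12 
 * s10    s4   s5   s6 
 * s11    s7   s8   s9 
 * s12   s10  s11  s12 
(> = start, * = accepting)

start=s0 accept=s10,s11,s12 s0-a->s1 s0-b->s2 s0-c->s3 s1-a->s4 s1-b->s5 s1-c->s6 s2-a->s7 s2-b->s8 s2-c->s9 s3-a->s10 s3-b->s11 s3-c->s12 s4-a->s4 s4-b->s5 s4-c->s6 s5-a->s7 s5-b->s8 s5-c->s9 s6-a->s10 s6-b->s11 s6-c->s12 s7-a->s4 s7-b->s5 s7-c->s6 s8-a->s7 s8-b->s8 s8-c->s9 s9-a->s10 s9-b->s11 s9-c->s12 s10-a->s4 s10-b->s5 s10-c->s6 s11-a->s7 s11-b->s8 s11-c->s9 s12-a->s10 s12-b->s11 s12-c->s12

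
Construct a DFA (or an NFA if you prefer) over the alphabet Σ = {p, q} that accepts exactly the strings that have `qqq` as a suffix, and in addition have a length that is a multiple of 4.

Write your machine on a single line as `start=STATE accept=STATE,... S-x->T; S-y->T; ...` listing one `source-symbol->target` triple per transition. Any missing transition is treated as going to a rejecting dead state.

Run two small machines in parallel and take their product. The first has 4 states tracking how much of the suffix `qqq` has currently been matched; the second has 4 states tracking the input length modulo 4. A product state is a pair (one from each), accepting exactly when both do.
With 16 states:
          p    q  
>  s0     s1   s2 
   s1     s3   s4 
   s2     s3   s5 
   s3     s6   s7 
   s4     s6   s8 
   s5     s6   s9 
   s6     s0  s10 
   s7     s0  s11 
   s8     s0  s12 
   s9     s0  s12 
   s10    s1  s13 
   s11    s1  s14 
 * s12    s1  s14 
   s13    s3  s15 
   s14    s3  s15 
   s15    s6   s9 
(> = start, * = accepting)

start=s0; accept=s12; s0-p->s1; s0-q->s2; s1-p->s3; s1-q->s4; s2-p->s3; s2-q->s5; s3-p->s6; s3-q->s7; s4-p->s6; s4-q->s8; s5-p->s6; s5-q->s9; s6-p->s0; s6-q->s10; s7-p->s0; s7-q->s11; s8-p->s0; s8-q->s12; s9-p->s0; s9-q->s12; s10-p->s1; s10-q->s13; s11-p->s1; s11-q->s14; s12-p->s1; s12-q->s14; s13-p->s3; s13-q->s15; s14-p->s3; s14-q->s15; s15-p->s6; s15-q->s9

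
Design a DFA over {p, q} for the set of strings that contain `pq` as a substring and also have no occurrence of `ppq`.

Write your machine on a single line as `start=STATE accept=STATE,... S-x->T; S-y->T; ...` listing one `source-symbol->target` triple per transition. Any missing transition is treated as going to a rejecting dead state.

start=A; accept=D,E,F; A-p->B; A-q->A; B-p->C; B-q->D; C-p->C; C-q->C; D-p->E; D-q->D; E-p->F; E-q->D; F-p->F; F-q->C

Build one automaton per condition and run them in lockstep. The first has 3 states tracking whether and how much of `pq` has been seen; the second has 4 states tracking partial matches of the forbidden pattern `ppq`. A product state is a pair (one from each), accepting exactly when both do. After merging equivalent states the machine shrinks.
With 6 states:
       p  q 
>  A   B  A 
   B   C  D 
   C   C  C 
 * D   E  D 
 * E   F  D 
 * F   F  C 
(> = start, * = accepting)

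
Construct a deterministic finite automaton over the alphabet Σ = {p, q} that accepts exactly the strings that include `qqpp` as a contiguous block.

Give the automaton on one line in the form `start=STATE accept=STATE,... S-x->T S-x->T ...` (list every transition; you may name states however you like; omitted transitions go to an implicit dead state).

start=A accept=E A-p->A A-q->B B-p->A B-q->C C-p->D C-q->C D-p->E D-q->B E-p->E E-q->E

Track how much of `qqpp` has been matched so far: state A is no progress, E is the absorbing accept state reached once `qqpp` has occurred. Intermediate states record partial matches; on a mismatch, fall back to the longest reusable overlap.
With 5 states:
       p  q 
>  A   A  B 
   B   A  C 
   C   D  C 
   D   E  B 
 * E   E  E 
(> = start, * = accepting)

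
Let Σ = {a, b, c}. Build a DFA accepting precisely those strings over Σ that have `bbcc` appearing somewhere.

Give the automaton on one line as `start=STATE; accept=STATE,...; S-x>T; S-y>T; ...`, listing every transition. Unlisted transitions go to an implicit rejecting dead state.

start=s0; accept=s4; s0-a>s0; s0-b>s1; s0-c>s0; s1-a>s0; s1-b>s2; s1-c>s0; s2-a>s0; s2-b>s2; s2-c>s3; s3-a>s0; s3-b>s1; s3-c>s4; s4-a>s4; s4-b>s4; s4-c>s4

States s0..s3 record the length of the longest prefix of `bbcc` that matches the current input suffix. Reaching s4 means `bbcc` has been seen, and we stay there forever. Accept from s4.
        a   b   c  
>  s0   s0  s1  s0 
   s1   s0  s2  s0 
   s2   s0  s2  s3 
   s3   s0  s1  s4 
 * s4   s4  s4  s4 
(> = start, * = accepting)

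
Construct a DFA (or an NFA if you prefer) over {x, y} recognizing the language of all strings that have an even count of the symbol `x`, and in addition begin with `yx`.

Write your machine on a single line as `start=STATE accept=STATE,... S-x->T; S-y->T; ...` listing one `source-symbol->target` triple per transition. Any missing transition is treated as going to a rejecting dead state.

Build one automaton per condition and run them in lockstep. One (2 states) tracks the count of `x`s modulo 2; the other (4 states) tracks whether the input so far still matches the prefix `yx`. Each combined state is a pair, one component from each; accept when both components accept. Minimizing collapses redundant product states.
With 5 states:
        x   y  
>  q0   q1  q2 
   q1   q1  q1 
   q2   q3  q1 
   q3   q4  q3 
 * q4   q3  q4 
(> = start, * = accepting)

start=q0; accept=q4; q0-x->q1; q0-y->q2; q1-x->q1; q1-y->q1; q2-x->q3; q2-y->q1; q3-x->q4; q3-y->q3; q4-x->q3; q4-y->q4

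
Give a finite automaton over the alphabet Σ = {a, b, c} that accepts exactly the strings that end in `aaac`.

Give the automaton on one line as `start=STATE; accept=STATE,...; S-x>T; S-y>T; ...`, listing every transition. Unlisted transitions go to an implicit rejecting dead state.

start=q0; accept=q4; q0-a>q1; q0-b>q0; q0-c>q0; q1-a>q2; q1-b>q0; q1-c>q0; q2-a>q3; q2-b>q0; q2-c>q0; q3-a>q3; q3-b>q0; q3-c>q4; q4-a>q1; q4-b>q0; q4-c>q0

Let each state record the length of the longest suffix of the input read so far that is also a prefix of `aaac`. q1 means the last symbol is `a`; q2 means the last 2 symbols are `aa`; q3 means the last 3 symbols are `aaa`; q4 means the last 4 symbols are `aaac`. Accept only at q4, where the string currently ends in `aaac`.
        a   b   c  
>  q0   q1  q0  q0 
   q1   q2  q0  q0 
   q2   q3  q0  q0 
   q3   q3  q0  q4 
 * q4   q1  q0  q0 
(> = start, * = accepting)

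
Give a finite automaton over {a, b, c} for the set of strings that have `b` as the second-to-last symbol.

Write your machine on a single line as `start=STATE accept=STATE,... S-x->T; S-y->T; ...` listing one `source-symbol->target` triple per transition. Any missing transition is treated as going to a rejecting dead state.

Because acceptance depends on a position counted from the end, the machine has to buffer the most recent 2 symbols. Make each state the string of the last up-to-2 symbols read; on input `x` shift the window left and append `x`. Accept when the buffered window has length 2 and begins with `b`.
With 13 states:
          a    b    c  
>  s0     s1   s2   s3 
   s1     s4   s5   s6 
   s2     s7   s8   s9 
   s3    s10  s11  s12 
   s4     s4   s5   s6 
   s5     s7   s8   s9 
   s6    s10  s11  s12 
 * s7     s4   s5   s6 
 * s8     s7   s8   s9 
 * s9    s10  s11  s12 
   s10    s4   s5   s6 
   s11    s7   s8   s9 
   s12   s10  s11  s12 
(> = start, * = accepting)

start=s0; accept=s7,s8,s9; s0-a->s1; s0-b->s2; s0-c->s3; s1-a->s4; s1-b->s5; s1-c->s6; s2-a->s7; s2-b->s8; s2-c->s9; s3-a->s10; s3-b->s11; s3-c->s12; s4-a->s4; s4-b->s5; s4-c->s6; s5-a->s7; s5-b->s8; s5-c->s9; s6-a->s10; s6-b->s11; s6-c->s12; s7-a->s4; s7-b->s5; s7-c->s6; s8-a->s7; s8-b->s8; s8-c->s9; s9-a->s10; s9-b->s11; s9-c->s12; s10-a->s4; s10-b->s5; s10-c->s6; s11-a->s7; s11-b->s8; s11-c->s9; s12-a->s10; s12-b->s11; s12-c->s12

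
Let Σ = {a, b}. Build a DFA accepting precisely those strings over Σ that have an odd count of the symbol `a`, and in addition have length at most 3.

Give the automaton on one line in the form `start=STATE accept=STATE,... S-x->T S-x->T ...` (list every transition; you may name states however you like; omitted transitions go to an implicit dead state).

start=q0 accept=q1,q4,q5 q0-a->q1 q0-b->q2 q1-a->q3 q1-b->q4 q2-a->q4 q2-b->q3 q3-a->q5 q3-b->q6 q4-a->q6 q4-b->q5 q5-a->q7 q5-b->q8 q6-a->q8 q6-b->q7 q7-a->q8 q7-b->q7 q8-a->q7 q8-b->q8

Handle the two conditions separately and then intersect. The first has 2 states tracking the count of `a`s modulo 2; the second has 5 states tracking the input length, saturating at 4. A product state is a pair (one from each), accepting exactly when both do.
A 9-state machine:
        a   b  
>  q0   q1  q2 
 * q1   q3  q4 
   q2   q4  q3 
   q3   q5  q6 
 * q4   q6  q5 
 * q5   q7  q8 
   q6   q8  q7 
   q7   q8  q7 
   q8   q7  q8 
(> = start, * = accepting)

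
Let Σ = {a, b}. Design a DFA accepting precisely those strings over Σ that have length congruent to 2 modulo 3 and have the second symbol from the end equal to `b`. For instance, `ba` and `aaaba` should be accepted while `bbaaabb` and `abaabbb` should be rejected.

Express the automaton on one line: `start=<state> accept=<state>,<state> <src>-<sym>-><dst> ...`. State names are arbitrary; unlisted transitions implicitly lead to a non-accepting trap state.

Build one automaton per condition and run them in lockstep. One (3 states) tracks the input length modulo 3; the other (7 states) tracks the last 2 symbols read. Each combined state is a pair, one component from each; accept when both components accept.
A 15-state machine:
          a    b  
>  S0     S1   S2 
   S1     S3   S4 
   S2     S5   S6 
   S3     S7   S8 
   S4     S9  S10 
 * S5     S7   S8 
 * S6     S9  S10 
   S7    S11  S12 
   S8    S13  S14 
   S9    S11  S12 
   S10   S13  S14 
   S11    S3   S4 
   S12    S5   S6 
   S13    S3   S4 
   S14    S5   S6 
(> = start, * = accepting)

start=S0 accept=S5,S6 S0-a->S1 S0-b->S2 S1-a->S3 S1-b->S4 S2-a->S5 S2-b->S6 S3-a->S7 S3-b->S8 S4-a->S9 S4-b->S10 S5-a->S7 S5-b->S8 S6-a->S9 S6-b->S10 S7-a->S11 S7-b->S12 S8-a->S13 S8-b->S14 S9-a->S11 S9-b->S12 S10-a->S13 S10-b->S14 S11-a->S3 S11-b->S4 S12-a->S5 S12-b->S6 S13-a->S3 S13-b->S4 S14-a->S5 S14-b->S6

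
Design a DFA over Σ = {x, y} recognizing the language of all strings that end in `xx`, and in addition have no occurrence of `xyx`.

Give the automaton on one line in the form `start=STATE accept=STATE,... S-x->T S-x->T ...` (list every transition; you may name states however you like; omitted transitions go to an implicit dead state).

start=s0 accept=s2 s0-x->s1 s0-y->s0 s1-x->s2 s1-y->s3 s2-x->s2 s2-y->s3 s3-x->s4 s3-y->s0 s4-x->s4 s4-y->s4

Run two small machines in parallel and take their product. One (3 states) tracks how much of the suffix `xx` has currently been matched; the other (4 states) tracks partial matches of the forbidden pattern `xyx`. Each combined state is a pair, one component from each; accept when both components accept. Equivalent product states are then merged.
5 states suffice.
        x   y  
>  s0   s1  s0 
   s1   s2  s3 
 * s2   s2  s3 
   s3   s4  s0 
   s4   s4  s4 
(> = start, * = accepting)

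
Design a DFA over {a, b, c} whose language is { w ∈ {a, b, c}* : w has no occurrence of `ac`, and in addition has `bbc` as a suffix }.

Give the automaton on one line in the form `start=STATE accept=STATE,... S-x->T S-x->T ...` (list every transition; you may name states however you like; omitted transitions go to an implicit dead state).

Build one automaton per condition and run them in lockstep. One (3 states) tracks partial matches of the forbidden pattern `ac`; the other (4 states) tracks how much of the suffix `bbc` has currently been matched. Each combined state is a pair, one component from each; accept when both components accept. Equivalent product states are then merged.
        a   b   c  
>  q0   q1  q2  q0 
   q1   q1  q2  q3 
   q2   q1  q4  q0 
   q3   q3  q3  q3 
   q4   q1  q4  q5 
 * q5   q1  q2  q0 
(> = start, * = accepting)

start=q0 accept=q5 q0-a->q1 q0-b->q2 q0-c->q0 q1-a->q1 q1-b->q2 q1-c->q3 q2-a->q1 q2-b->q4 q2-c->q0 q3-a->q3 q3-b->q3 q3-c->q3 q4-a->q1 q4-b->q4 q4-c->q5 q5-a->q1 q5-b->q2 q5-c->q0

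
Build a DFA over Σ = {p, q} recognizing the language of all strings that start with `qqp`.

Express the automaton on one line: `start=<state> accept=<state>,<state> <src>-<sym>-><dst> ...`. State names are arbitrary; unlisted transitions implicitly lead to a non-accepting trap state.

start=A accept=D A-p->E A-q->B B-p->E B-q->C C-p->D C-q->E D-p->D D-q->D E-p->E E-q->E

Check the first 3 symbols one by one: A through C record how many have matched `qqp` so far; any wrong symbol goes to the dead state E. After all 3 match we enter the accepting sink D.
With 5 states:
       p  q 
>  A   E  B 
   B   E  C 
   C   D  E 
 * D   D  D 
   E   E  E 
(> = start, * = accepting)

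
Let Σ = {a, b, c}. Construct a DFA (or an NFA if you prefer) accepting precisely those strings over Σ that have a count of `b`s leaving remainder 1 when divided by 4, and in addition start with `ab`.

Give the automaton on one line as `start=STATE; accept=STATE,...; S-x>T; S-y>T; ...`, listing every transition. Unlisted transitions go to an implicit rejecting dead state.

start=q0; accept=q4; q0-a>q1; q0-b>q2; q0-c>q3; q1-a>q3; q1-b>q4; q1-c>q3; q2-a>q2; q2-b>q5; q2-c>q2; q3-a>q3; q3-b>q2; q3-c>q3; q4-a>q4; q4-b>q6; q4-c>q4; q5-a>q5; q5-b>q7; q5-c>q5; q6-a>q6; q6-b>q8; q6-c>q6; q7-a>q7; q7-b>q3; q7-c>q7; q8-a>q8; q8-b>q9; q8-c>q8; q9-a>q9; q9-b>q4; q9-c>q9

Run two small machines in parallel and take their product. One (4 states) tracks the count of `b`s modulo 4; the other (4 states) tracks whether the input so far still matches the prefix `ab`. Each combined state is a pair, one component from each; accept when both components accept.
        a   b   c  
>  q0   q1  q2  q3 
   q1   q3  q4  q3 
   q2   q2  q5  q2 
   q3   q3  q2  q3 
 * q4   q4  q6  q4 
   q5   q5  q7  q5 
   q6   q6  q8  q6 
   q7   q7  q3  q7 
   q8   q8  q9  q8 
   q9   q9  q4  q9 
(> = start, * = accepting)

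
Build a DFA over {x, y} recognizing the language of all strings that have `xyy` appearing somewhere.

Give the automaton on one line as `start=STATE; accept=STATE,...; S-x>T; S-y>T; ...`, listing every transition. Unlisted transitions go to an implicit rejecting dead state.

start=A; accept=D; A-x>B; A-y>A; B-x>B; B-y>C; C-x>B; C-y>D; D-x>D; D-y>D

Track how much of `xyy` has been matched so far: state A is no progress, D is the absorbing accept state reached once `xyy` has occurred. Intermediate states record partial matches; on a mismatch, fall back to the longest reusable overlap.
A 4-state machine:
       x  y 
>  A   B  A 
   B   B  C 
   C   B  D 
 * D   D  D 
(> = start, * = accepting)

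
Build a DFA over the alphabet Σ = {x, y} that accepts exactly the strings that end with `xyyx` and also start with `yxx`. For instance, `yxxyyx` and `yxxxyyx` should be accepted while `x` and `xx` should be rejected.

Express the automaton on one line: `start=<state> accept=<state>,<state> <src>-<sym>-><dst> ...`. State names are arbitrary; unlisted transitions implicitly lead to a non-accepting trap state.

Build one automaton per condition and run them in lockstep. One (5 states) tracks how much of the suffix `xyyx` has currently been matched; the other (5 states) tracks whether the input so far still matches the prefix `yxx`. Each combined state is a pair, one component from each; accept when both components accept. Minimizing collapses redundant product states.
        x   y  
>  s0   s1  s2 
   s1   s1  s1 
   s2   s3  s1 
   s3   s4  s1 
   s4   s4  s5 
   s5   s4  s6 
   s6   s7  s8 
 * s7   s4  s5 
   s8   s4  s8 
(> = start, * = accepting)

start=s0 accept=s7 s0-x->s1 s0-y->s2 s1-x->s1 s1-y->s1 s2-x->s3 s2-y->s1 s3-x->s4 s3-y->s1 s4-x->s4 s4-y->s5 s5-x->s4 s5-y->s6 s6-x->s7 s6-y->s8 s7-x->s4 s7-y->s5 s8-x->s4 s8-y->s8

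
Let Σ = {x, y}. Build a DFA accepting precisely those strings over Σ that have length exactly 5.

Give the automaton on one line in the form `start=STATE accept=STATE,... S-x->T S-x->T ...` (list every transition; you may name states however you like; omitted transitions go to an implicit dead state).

start=S0 accept=S5 S0-x->S1 S0-y->S1 S1-x->S2 S1-y->S2 S2-x->S3 S2-y->S3 S3-x->S4 S3-y->S4 S4-x->S5 S4-y->S5 S5-x->S6 S5-y->S6 S6-x->S6 S6-y->S6

We only need to distinguish lengths 0, 1, …, 5, and '>5'. Chain S0 → S1 → S2 → S3 → S4 → S5 → S6 on every symbol, with S6 looping. Accepting states: {S5}.
A 7-state machine:
        x   y  
>  S0   S1  S1 
   S1   S2  S2 
   S2   S3  S3 
   S3   S4  S4 
   S4   S5  S5 
 * S5   S6  S6 
   S6   S6  S6 
(> = start, * = accepting)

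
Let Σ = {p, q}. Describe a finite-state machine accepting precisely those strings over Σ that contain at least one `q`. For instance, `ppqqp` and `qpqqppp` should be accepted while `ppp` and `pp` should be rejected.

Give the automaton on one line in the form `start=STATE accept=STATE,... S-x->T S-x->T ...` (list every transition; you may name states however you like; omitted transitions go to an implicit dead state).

Count `q`s, saturating at 2: state A means no `q` yet, B means one `q` seen, C means more than one. Each `q` increments (capped at C); other symbols loop. Accept from {B, C}.
With 3 states:
       p  q 
>  A   A  B 
 * B   B  C 
 * C   C  C 
(> = start, * = accepting)

start=A accept=B,C A-p->A A-q->B B-p->B B-q->C C-p->C C-q->C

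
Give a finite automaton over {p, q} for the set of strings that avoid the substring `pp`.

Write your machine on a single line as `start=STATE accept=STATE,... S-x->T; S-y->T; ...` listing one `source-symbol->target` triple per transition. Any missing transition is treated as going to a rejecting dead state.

Track partial matches of the forbidden pattern `pp`. State S2 is a dead state reached once `pp` has occurred; every other state accepts. S0 means no part of `pp` is currently matched.
A 3-state machine:
        p   q  
>* S0   S1  S0 
 * S1   S2  S0 
   S2   S2  S2 
(> = start, * = accepting)

start=S0; accept=S0,S1; S0-p->S1; S0-q->S0; S1-p->S2; S1-q->S0; S2-p->S2; S2-q->S2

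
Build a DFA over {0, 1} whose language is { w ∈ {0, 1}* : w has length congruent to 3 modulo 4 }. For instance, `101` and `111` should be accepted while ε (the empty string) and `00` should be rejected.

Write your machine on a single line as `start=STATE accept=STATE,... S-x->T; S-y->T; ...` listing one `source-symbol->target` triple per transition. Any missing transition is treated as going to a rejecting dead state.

Count input length modulo 4: every symbol advances one step around the cycle S0 → S1 → S2 → S3 → S0. Accept at S3.
A 4-state machine:
        0   1  
>  S0   S1  S1 
   S1   S2  S2 
   S2   S3  S3 
 * S3   S0  S0 
(> = start, * = accepting)

start=S0; accept=S3; S0-0->S1; S0-1->S1; S1-0->S2; S1-1->S2; S2-0->S3; S2-1->S3; S3-0->S0; S3-1->S0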